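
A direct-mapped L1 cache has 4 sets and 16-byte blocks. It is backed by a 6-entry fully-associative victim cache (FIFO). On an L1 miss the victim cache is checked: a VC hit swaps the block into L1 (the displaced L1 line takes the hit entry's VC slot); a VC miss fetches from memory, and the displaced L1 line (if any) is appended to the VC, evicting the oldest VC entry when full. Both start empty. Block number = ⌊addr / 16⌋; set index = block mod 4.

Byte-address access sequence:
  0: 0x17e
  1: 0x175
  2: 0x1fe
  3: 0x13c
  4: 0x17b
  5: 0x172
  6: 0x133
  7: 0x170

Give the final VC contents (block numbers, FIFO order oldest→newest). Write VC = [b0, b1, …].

  [0] addr=0x17e blk=23 s=3: MISS | VC []
  [1] addr=0x175 blk=23 s=3: L1-HIT | VC []
  [2] addr=0x1fe blk=31 s=3: MISS | VC [23]
  [3] addr=0x13c blk=19 s=3: MISS | VC [23, 31]
  [4] addr=0x17b blk=23 s=3: VC-HIT | VC [19, 31]
  [5] addr=0x172 blk=23 s=3: L1-HIT | VC [19, 31]
  [6] addr=0x133 blk=19 s=3: VC-HIT | VC [23, 31]
  [7] addr=0x170 blk=23 s=3: VC-HIT | VC [19, 31]

VC = [19, 31]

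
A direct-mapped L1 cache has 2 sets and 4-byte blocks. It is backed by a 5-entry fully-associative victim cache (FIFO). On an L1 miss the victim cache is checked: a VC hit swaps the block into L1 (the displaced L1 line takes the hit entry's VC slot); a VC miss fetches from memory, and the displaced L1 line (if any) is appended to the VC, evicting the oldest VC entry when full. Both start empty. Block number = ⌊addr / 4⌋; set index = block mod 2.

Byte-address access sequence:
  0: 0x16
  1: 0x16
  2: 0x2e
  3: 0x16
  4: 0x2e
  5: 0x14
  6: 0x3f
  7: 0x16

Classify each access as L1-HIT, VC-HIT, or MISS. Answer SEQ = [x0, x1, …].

#0 0x16→b5/s1 MISS; vc=[]
#1 0x16→b5/s1 L1-HIT; vc=[]
#2 0x2e→b11/s1 MISS; vc=[5]
#3 0x16→b5/s1 VC-HIT; vc=[11]
#4 0x2e→b11/s1 VC-HIT; vc=[5]
#5 0x14→b5/s1 VC-HIT; vc=[11]
#6 0x3f→b15/s1 MISS; vc=[11,5]
#7 0x16→b5/s1 VC-HIT; vc=[11,15]

SEQ = [MISS, L1-HIT, MISS, VC-HIT, VC-HIT, VC-HIT, MISS, VC-HIT]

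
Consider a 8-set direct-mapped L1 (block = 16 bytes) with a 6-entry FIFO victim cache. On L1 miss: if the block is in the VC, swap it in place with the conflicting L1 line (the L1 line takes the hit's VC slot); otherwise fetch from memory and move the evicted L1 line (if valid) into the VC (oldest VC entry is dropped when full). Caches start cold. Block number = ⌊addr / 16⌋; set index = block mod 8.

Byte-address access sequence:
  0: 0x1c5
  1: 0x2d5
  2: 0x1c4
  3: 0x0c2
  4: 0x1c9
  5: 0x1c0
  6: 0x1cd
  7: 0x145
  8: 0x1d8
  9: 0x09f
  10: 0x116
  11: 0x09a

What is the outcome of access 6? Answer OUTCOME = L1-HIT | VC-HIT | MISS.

OUTCOME = L1-HIT

  [0] addr=0x1c5 blk=28 s=4: MISS | VC []
  [1] addr=0x2d5 blk=45 s=5: MISS | VC []
  [2] addr=0x1c4 blk=28 s=4: L1-HIT | VC []
  [3] addr=0xc2 blk=12 s=4: MISS | VC [28]
  [4] addr=0x1c9 blk=28 s=4: VC-HIT | VC [12]
  [5] addr=0x1c0 blk=28 s=4: L1-HIT | VC [12]
  [6] addr=0x1cd blk=28 s=4: L1-HIT | VC [12]
  [7] addr=0x145 blk=20 s=4: MISS | VC [12, 28]
  [8] addr=0x1d8 blk=29 s=5: MISS | VC [12, 28, 45]
  [9] addr=0x9f blk=9 s=1: MISS | VC [12, 28, 45]
  [10] addr=0x116 blk=17 s=1: MISS | VC [12, 28, 45, 9]
  [11] addr=0x9a blk=9 s=1: VC-HIT | VC [12, 28, 45, 17]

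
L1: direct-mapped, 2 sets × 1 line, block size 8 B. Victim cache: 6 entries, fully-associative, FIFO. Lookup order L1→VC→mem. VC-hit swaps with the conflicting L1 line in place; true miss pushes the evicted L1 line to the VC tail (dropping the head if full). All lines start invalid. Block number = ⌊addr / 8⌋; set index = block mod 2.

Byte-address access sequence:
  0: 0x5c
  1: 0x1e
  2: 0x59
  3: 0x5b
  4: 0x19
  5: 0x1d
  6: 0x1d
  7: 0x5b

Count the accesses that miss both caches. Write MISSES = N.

0: 0x5c (blk 11, set 1) → MISS  vc=[]
1: 0x1e (blk 3, set 1) → MISS  vc=[11]
2: 0x59 (blk 11, set 1) → VC-HIT  vc=[3]
3: 0x5b (blk 11, set 1) → L1-HIT  vc=[3]
4: 0x19 (blk 3, set 1) → VC-HIT  vc=[11]
5: 0x1d (blk 3, set 1) → L1-HIT  vc=[11]
6: 0x1d (blk 3, set 1) → L1-HIT  vc=[11]
7: 0x5b (blk 11, set 1) → VC-HIT  vc=[3]

MISSES = 2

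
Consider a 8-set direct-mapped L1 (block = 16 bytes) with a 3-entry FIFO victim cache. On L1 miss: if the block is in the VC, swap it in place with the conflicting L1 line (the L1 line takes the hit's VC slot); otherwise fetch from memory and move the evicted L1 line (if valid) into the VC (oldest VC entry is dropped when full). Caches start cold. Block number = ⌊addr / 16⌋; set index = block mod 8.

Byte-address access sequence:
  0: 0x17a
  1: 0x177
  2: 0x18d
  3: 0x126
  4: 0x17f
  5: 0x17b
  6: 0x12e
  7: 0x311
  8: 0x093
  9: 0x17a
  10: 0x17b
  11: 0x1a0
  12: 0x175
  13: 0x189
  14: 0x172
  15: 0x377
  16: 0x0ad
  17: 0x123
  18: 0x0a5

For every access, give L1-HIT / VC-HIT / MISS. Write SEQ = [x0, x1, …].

SEQ = [MISS, L1-HIT, MISS, MISS, L1-HIT, L1-HIT, L1-HIT, MISS, MISS, L1-HIT, L1-HIT, MISS, L1-HIT, L1-HIT, L1-HIT, MISS, MISS, VC-HIT, VC-HIT]

  [0] addr=0x17a blk=23 s=7: MISS | VC []
  [1] addr=0x177 blk=23 s=7: L1-HIT | VC []
  [2] addr=0x18d blk=24 s=0: MISS | VC []
  [3] addr=0x126 blk=18 s=2: MISS | VC []
  [4] addr=0x17f blk=23 s=7: L1-HIT | VC []
  [5] addr=0x17b blk=23 s=7: L1-HIT | VC []
  [6] addr=0x12e blk=18 s=2: L1-HIT | VC []
  [7] addr=0x311 blk=49 s=1: MISS | VC []
  [8] addr=0x93 blk=9 s=1: MISS | VC [49]
  [9] addr=0x17a blk=23 s=7: L1-HIT | VC [49]
  [10] addr=0x17b blk=23 s=7: L1-HIT | VC [49]
  [11] addr=0x1a0 blk=26 s=2: MISS | VC [49, 18]
  [12] addr=0x175 blk=23 s=7: L1-HIT | VC [49, 18]
  [13] addr=0x189 blk=24 s=0: L1-HIT | VC [49, 18]
  [14] addr=0x172 blk=23 s=7: L1-HIT | VC [49, 18]
  [15] addr=0x377 blk=55 s=7: MISS | VC [49, 18, 23]
  [16] addr=0xad blk=10 s=2: MISS | VC [18, 23, 26]
  [17] addr=0x123 blk=18 s=2: VC-HIT | VC [10, 23, 26]
  [18] addr=0xa5 blk=10 s=2: VC-HIT | VC [18, 23, 26]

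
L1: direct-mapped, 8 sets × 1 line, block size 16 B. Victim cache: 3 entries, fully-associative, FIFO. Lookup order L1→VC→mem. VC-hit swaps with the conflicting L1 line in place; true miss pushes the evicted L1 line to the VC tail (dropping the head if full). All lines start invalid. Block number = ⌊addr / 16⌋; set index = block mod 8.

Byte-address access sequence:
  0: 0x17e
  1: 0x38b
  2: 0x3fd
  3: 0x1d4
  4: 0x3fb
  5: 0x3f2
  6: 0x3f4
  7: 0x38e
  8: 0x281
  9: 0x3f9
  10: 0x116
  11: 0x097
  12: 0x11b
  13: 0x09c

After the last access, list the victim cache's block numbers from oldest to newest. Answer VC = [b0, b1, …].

#0 0x17e→b23/s7 MISS; vc=[]
#1 0x38b→b56/s0 MISS; vc=[]
#2 0x3fd→b63/s7 MISS; vc=[23]
#3 0x1d4→b29/s5 MISS; vc=[23]
#4 0x3fb→b63/s7 L1-HIT; vc=[23]
#5 0x3f2→b63/s7 L1-HIT; vc=[23]
#6 0x3f4→b63/s7 L1-HIT; vc=[23]
#7 0x38e→b56/s0 L1-HIT; vc=[23]
#8 0x281→b40/s0 MISS; vc=[23,56]
#9 0x3f9→b63/s7 L1-HIT; vc=[23,56]
#10 0x116→b17/s1 MISS; vc=[23,56]
#11 0x97→b9/s1 MISS; vc=[23,56,17]
#12 0x11b→b17/s1 VC-HIT; vc=[23,56,9]
#13 0x9c→b9/s1 VC-HIT; vc=[23,56,17]

VC = [23, 56, 17]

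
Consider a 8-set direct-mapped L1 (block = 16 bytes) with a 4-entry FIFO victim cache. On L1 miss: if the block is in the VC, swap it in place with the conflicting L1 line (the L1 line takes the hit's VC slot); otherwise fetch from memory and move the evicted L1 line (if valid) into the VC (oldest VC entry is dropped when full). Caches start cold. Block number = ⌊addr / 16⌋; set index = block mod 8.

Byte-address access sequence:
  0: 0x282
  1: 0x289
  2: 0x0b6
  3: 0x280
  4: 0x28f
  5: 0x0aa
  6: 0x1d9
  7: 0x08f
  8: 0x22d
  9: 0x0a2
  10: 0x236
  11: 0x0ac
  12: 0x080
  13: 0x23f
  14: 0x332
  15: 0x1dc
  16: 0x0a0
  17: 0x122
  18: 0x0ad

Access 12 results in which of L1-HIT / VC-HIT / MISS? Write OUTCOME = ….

OUTCOME = L1-HIT

0: 0x282 (blk 40, set 0) → MISS  vc=[]
1: 0x289 (blk 40, set 0) → L1-HIT  vc=[]
2: 0xb6 (blk 11, set 3) → MISS  vc=[]
3: 0x280 (blk 40, set 0) → L1-HIT  vc=[]
4: 0x28f (blk 40, set 0) → L1-HIT  vc=[]
5: 0xaa (blk 10, set 2) → MISS  vc=[]
6: 0x1d9 (blk 29, set 5) → MISS  vc=[]
7: 0x8f (blk 8, set 0) → MISS  vc=[40]
8: 0x22d (blk 34, set 2) → MISS  vc=[40, 10]
9: 0xa2 (blk 10, set 2) → VC-HIT  vc=[40, 34]
10: 0x236 (blk 35, set 3) → MISS  vc=[40, 34, 11]
11: 0xac (blk 10, set 2) → L1-HIT  vc=[40, 34, 11]
12: 0x80 (blk 8, set 0) → L1-HIT  vc=[40, 34, 11]
13: 0x23f (blk 35, set 3) → L1-HIT  vc=[40, 34, 11]
14: 0x332 (blk 51, set 3) → MISS  vc=[40, 34, 11, 35]
15: 0x1dc (blk 29, set 5) → L1-HIT  vc=[40, 34, 11, 35]
16: 0xa0 (blk 10, set 2) → L1-HIT  vc=[40, 34, 11, 35]
17: 0x122 (blk 18, set 2) → MISS  vc=[34, 11, 35, 10]
18: 0xad (blk 10, set 2) → VC-HIT  vc=[34, 11, 35, 18]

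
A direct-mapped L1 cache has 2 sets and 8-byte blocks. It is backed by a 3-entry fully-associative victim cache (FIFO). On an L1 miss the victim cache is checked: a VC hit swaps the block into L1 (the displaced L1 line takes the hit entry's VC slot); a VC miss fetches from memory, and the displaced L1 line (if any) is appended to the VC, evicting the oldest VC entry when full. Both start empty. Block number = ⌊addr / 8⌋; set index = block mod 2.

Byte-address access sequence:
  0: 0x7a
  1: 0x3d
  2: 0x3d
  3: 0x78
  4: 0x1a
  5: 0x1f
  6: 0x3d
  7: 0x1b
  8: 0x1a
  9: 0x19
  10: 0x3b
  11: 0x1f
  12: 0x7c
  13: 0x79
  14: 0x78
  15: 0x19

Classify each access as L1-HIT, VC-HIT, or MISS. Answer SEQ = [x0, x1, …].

  [0] addr=0x7a blk=15 s=1: MISS | VC []
  [1] addr=0x3d blk=7 s=1: MISS | VC [15]
  [2] addr=0x3d blk=7 s=1: L1-HIT | VC [15]
  [3] addr=0x78 blk=15 s=1: VC-HIT | VC [7]
  [4] addr=0x1a blk=3 s=1: MISS | VC [7, 15]
  [5] addr=0x1f blk=3 s=1: L1-HIT | VC [7, 15]
  [6] addr=0x3d blk=7 s=1: VC-HIT | VC [3, 15]
  [7] addr=0x1b blk=3 s=1: VC-HIT | VC [7, 15]
  [8] addr=0x1a blk=3 s=1: L1-HIT | VC [7, 15]
  [9] addr=0x19 blk=3 s=1: L1-HIT | VC [7, 15]
  [10] addr=0x3b blk=7 s=1: VC-HIT | VC [3, 15]
  [11] addr=0x1f blk=3 s=1: VC-HIT | VC [7, 15]
  [12] addr=0x7c blk=15 s=1: VC-HIT | VC [7, 3]
  [13] addr=0x79 blk=15 s=1: L1-HIT | VC [7, 3]
  [14] addr=0x78 blk=15 s=1: L1-HIT | VC [7, 3]
  [15] addr=0x19 blk=3 s=1: VC-HIT | VC [7, 15]

SEQ = [MISS, MISS, L1-HIT, VC-HIT, MISS, L1-HIT, VC-HIT, VC-HIT, L1-HIT, L1-HIT, VC-HIT, VC-HIT, VC-HIT, L1-HIT, L1-HIT, VC-HIT]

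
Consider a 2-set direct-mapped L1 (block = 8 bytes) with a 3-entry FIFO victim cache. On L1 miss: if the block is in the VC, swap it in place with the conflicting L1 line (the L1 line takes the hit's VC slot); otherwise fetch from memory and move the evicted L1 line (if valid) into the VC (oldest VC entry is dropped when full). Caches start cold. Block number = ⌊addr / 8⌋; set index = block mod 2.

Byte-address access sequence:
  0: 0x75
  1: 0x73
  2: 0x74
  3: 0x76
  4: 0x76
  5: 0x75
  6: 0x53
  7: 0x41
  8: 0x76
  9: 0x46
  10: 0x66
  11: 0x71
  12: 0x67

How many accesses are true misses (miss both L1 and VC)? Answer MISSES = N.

MISSES = 4

0: 0x75 (blk 14, set 0) → MISS  vc=[]
1: 0x73 (blk 14, set 0) → L1-HIT  vc=[]
2: 0x74 (blk 14, set 0) → L1-HIT  vc=[]
3: 0x76 (blk 14, set 0) → L1-HIT  vc=[]
4: 0x76 (blk 14, set 0) → L1-HIT  vc=[]
5: 0x75 (blk 14, set 0) → L1-HIT  vc=[]
6: 0x53 (blk 10, set 0) → MISS  vc=[14]
7: 0x41 (blk 8, set 0) → MISS  vc=[14, 10]
8: 0x76 (blk 14, set 0) → VC-HIT  vc=[8, 10]
9: 0x46 (blk 8, set 0) → VC-HIT  vc=[14, 10]
10: 0x66 (blk 12, set 0) → MISS  vc=[14, 10, 8]
11: 0x71 (blk 14, set 0) → VC-HIT  vc=[12, 10, 8]
12: 0x67 (blk 12, set 0) → VC-HIT  vc=[14, 10, 8]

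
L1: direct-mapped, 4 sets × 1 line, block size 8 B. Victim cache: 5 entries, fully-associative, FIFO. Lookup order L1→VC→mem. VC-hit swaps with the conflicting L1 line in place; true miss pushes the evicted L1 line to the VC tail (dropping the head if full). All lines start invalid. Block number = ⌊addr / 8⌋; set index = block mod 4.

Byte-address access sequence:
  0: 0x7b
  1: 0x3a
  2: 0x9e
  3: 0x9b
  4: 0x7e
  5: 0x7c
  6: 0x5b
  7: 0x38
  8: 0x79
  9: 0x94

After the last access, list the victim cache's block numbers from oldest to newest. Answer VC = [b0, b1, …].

VC = [19, 11, 7]

0: 0x7b (blk 15, set 3) → MISS  vc=[]
1: 0x3a (blk 7, set 3) → MISS  vc=[15]
2: 0x9e (blk 19, set 3) → MISS  vc=[15, 7]
3: 0x9b (blk 19, set 3) → L1-HIT  vc=[15, 7]
4: 0x7e (blk 15, set 3) → VC-HIT  vc=[19, 7]
5: 0x7c (blk 15, set 3) → L1-HIT  vc=[19, 7]
6: 0x5b (blk 11, set 3) → MISS  vc=[19, 7, 15]
7: 0x38 (blk 7, set 3) → VC-HIT  vc=[19, 11, 15]
8: 0x79 (blk 15, set 3) → VC-HIT  vc=[19, 11, 7]
9: 0x94 (blk 18, set 2) → MISS  vc=[19, 11, 7]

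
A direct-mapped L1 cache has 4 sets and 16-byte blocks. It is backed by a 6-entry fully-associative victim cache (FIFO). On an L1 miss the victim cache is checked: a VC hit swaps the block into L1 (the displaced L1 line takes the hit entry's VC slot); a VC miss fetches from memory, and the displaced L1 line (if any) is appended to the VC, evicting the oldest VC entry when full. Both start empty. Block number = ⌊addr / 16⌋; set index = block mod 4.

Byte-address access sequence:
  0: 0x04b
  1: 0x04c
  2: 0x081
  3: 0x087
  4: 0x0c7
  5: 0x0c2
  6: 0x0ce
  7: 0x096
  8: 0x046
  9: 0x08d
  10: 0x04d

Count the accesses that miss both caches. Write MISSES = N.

#0 0x4b→b4/s0 MISS; vc=[]
#1 0x4c→b4/s0 L1-HIT; vc=[]
#2 0x81→b8/s0 MISS; vc=[4]
#3 0x87→b8/s0 L1-HIT; vc=[4]
#4 0xc7→b12/s0 MISS; vc=[4,8]
#5 0xc2→b12/s0 L1-HIT; vc=[4,8]
#6 0xce→b12/s0 L1-HIT; vc=[4,8]
#7 0x96→b9/s1 MISS; vc=[4,8]
#8 0x46→b4/s0 VC-HIT; vc=[12,8]
#9 0x8d→b8/s0 VC-HIT; vc=[12,4]
#10 0x4d→b4/s0 VC-HIT; vc=[12,8]

MISSES = 4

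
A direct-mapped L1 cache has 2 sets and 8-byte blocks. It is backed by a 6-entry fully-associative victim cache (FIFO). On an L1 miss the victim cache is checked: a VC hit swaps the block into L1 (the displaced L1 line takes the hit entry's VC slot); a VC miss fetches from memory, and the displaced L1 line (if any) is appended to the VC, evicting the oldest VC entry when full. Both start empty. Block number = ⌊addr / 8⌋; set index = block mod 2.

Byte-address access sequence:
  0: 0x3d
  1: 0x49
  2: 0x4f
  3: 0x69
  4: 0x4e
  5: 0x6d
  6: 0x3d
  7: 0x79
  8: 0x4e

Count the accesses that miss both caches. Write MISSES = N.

MISSES = 4

  [0] addr=0x3d blk=7 s=1: MISS | VC []
  [1] addr=0x49 blk=9 s=1: MISS | VC [7]
  [2] addr=0x4f blk=9 s=1: L1-HIT | VC [7]
  [3] addr=0x69 blk=13 s=1: MISS | VC [7, 9]
  [4] addr=0x4e blk=9 s=1: VC-HIT | VC [7, 13]
  [5] addr=0x6d blk=13 s=1: VC-HIT | VC [7, 9]
  [6] addr=0x3d blk=7 s=1: VC-HIT | VC [13, 9]
  [7] addr=0x79 blk=15 s=1: MISS | VC [13, 9, 7]
  [8] addr=0x4e blk=9 s=1: VC-HIT | VC [13, 15, 7]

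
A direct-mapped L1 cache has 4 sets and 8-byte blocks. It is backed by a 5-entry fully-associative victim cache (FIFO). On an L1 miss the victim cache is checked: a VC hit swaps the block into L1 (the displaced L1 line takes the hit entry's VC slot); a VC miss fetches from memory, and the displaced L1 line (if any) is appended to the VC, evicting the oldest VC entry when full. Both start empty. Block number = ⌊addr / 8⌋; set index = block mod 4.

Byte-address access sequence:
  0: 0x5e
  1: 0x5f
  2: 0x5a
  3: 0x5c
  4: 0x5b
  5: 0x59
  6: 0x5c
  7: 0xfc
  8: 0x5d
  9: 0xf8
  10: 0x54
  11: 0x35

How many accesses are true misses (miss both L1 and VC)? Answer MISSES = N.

MISSES = 4

0: 0x5e (blk 11, set 3) → MISS  vc=[]
1: 0x5f (blk 11, set 3) → L1-HIT  vc=[]
2: 0x5a (blk 11, set 3) → L1-HIT  vc=[]
3: 0x5c (blk 11, set 3) → L1-HIT  vc=[]
4: 0x5b (blk 11, set 3) → L1-HIT  vc=[]
5: 0x59 (blk 11, set 3) → L1-HIT  vc=[]
6: 0x5c (blk 11, set 3) → L1-HIT  vc=[]
7: 0xfc (blk 31, set 3) → MISS  vc=[11]
8: 0x5d (blk 11, set 3) → VC-HIT  vc=[31]
9: 0xf8 (blk 31, set 3) → VC-HIT  vc=[11]
10: 0x54 (blk 10, set 2) → MISS  vc=[11]
11: 0x35 (blk 6, set 2) → MISS  vc=[11, 10]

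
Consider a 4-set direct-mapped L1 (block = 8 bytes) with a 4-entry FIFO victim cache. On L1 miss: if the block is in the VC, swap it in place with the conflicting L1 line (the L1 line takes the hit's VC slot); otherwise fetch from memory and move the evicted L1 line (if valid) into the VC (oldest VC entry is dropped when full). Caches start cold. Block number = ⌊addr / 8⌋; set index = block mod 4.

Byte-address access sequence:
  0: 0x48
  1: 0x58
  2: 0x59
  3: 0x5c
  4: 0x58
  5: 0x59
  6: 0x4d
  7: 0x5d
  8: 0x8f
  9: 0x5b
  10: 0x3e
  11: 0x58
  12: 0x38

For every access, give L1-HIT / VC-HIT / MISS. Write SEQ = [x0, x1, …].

SEQ = [MISS, MISS, L1-HIT, L1-HIT, L1-HIT, L1-HIT, L1-HIT, L1-HIT, MISS, L1-HIT, MISS, VC-HIT, VC-HIT]

#0 0x48→b9/s1 MISS; vc=[]
#1 0x58→b11/s3 MISS; vc=[]
#2 0x59→b11/s3 L1-HIT; vc=[]
#3 0x5c→b11/s3 L1-HIT; vc=[]
#4 0x58→b11/s3 L1-HIT; vc=[]
#5 0x59→b11/s3 L1-HIT; vc=[]
#6 0x4d→b9/s1 L1-HIT; vc=[]
#7 0x5d→b11/s3 L1-HIT; vc=[]
#8 0x8f→b17/s1 MISS; vc=[9]
#9 0x5b→b11/s3 L1-HIT; vc=[9]
#10 0x3e→b7/s3 MISS; vc=[9,11]
#11 0x58→b11/s3 VC-HIT; vc=[9,7]
#12 0x38→b7/s3 VC-HIT; vc=[9,11]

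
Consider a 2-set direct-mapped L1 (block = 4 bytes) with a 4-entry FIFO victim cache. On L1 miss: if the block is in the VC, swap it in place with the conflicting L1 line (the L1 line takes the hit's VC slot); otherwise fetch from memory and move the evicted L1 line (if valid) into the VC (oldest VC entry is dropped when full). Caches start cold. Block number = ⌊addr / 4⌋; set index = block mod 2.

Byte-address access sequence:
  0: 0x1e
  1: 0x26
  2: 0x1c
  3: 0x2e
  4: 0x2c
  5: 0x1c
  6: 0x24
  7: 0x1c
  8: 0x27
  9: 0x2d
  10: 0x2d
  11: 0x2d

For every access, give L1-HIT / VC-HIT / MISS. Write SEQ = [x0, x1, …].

#0 0x1e→b7/s1 MISS; vc=[]
#1 0x26→b9/s1 MISS; vc=[7]
#2 0x1c→b7/s1 VC-HIT; vc=[9]
#3 0x2e→b11/s1 MISS; vc=[9,7]
#4 0x2c→b11/s1 L1-HIT; vc=[9,7]
#5 0x1c→b7/s1 VC-HIT; vc=[9,11]
#6 0x24→b9/s1 VC-HIT; vc=[7,11]
#7 0x1c→b7/s1 VC-HIT; vc=[9,11]
#8 0x27→b9/s1 VC-HIT; vc=[7,11]
#9 0x2d→b11/s1 VC-HIT; vc=[7,9]
#10 0x2d→b11/s1 L1-HIT; vc=[7,9]
#11 0x2d→b11/s1 L1-HIT; vc=[7,9]

SEQ = [MISS, MISS, VC-HIT, MISS, L1-HIT, VC-HIT, VC-HIT, VC-HIT, VC-HIT, VC-HIT, L1-HIT, L1-HIT]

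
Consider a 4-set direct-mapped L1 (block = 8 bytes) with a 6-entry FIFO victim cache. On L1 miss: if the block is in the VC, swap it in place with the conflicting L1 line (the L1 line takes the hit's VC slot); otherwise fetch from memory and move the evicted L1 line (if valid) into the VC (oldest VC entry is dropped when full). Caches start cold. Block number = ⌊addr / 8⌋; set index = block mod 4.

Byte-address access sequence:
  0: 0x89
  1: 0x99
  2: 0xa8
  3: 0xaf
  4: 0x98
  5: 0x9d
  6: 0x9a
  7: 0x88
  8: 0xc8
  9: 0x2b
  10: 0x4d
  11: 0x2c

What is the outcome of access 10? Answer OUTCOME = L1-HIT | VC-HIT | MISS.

#0 0x89→b17/s1 MISS; vc=[]
#1 0x99→b19/s3 MISS; vc=[]
#2 0xa8→b21/s1 MISS; vc=[17]
#3 0xaf→b21/s1 L1-HIT; vc=[17]
#4 0x98→b19/s3 L1-HIT; vc=[17]
#5 0x9d→b19/s3 L1-HIT; vc=[17]
#6 0x9a→b19/s3 L1-HIT; vc=[17]
#7 0x88→b17/s1 VC-HIT; vc=[21]
#8 0xc8→b25/s1 MISS; vc=[21,17]
#9 0x2b→b5/s1 MISS; vc=[21,17,25]
#10 0x4d→b9/s1 MISS; vc=[21,17,25,5]
#11 0x2c→b5/s1 VC-HIT; vc=[21,17,25,9]

OUTCOME = MISS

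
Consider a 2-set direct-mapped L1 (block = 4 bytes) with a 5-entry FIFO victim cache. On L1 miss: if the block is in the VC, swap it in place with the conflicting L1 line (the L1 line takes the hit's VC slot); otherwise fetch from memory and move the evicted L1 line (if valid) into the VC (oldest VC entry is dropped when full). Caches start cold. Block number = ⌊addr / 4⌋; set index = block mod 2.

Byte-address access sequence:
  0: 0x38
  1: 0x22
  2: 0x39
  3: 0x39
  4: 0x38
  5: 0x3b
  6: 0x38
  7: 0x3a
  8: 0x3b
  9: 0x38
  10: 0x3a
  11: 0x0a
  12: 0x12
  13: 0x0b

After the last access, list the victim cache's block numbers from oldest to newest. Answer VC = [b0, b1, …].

#0 0x38→b14/s0 MISS; vc=[]
#1 0x22→b8/s0 MISS; vc=[14]
#2 0x39→b14/s0 VC-HIT; vc=[8]
#3 0x39→b14/s0 L1-HIT; vc=[8]
#4 0x38→b14/s0 L1-HIT; vc=[8]
#5 0x3b→b14/s0 L1-HIT; vc=[8]
#6 0x38→b14/s0 L1-HIT; vc=[8]
#7 0x3a→b14/s0 L1-HIT; vc=[8]
#8 0x3b→b14/s0 L1-HIT; vc=[8]
#9 0x38→b14/s0 L1-HIT; vc=[8]
#10 0x3a→b14/s0 L1-HIT; vc=[8]
#11 0xa→b2/s0 MISS; vc=[8,14]
#12 0x12→b4/s0 MISS; vc=[8,14,2]
#13 0xb→b2/s0 VC-HIT; vc=[8,14,4]

VC = [8, 14, 4]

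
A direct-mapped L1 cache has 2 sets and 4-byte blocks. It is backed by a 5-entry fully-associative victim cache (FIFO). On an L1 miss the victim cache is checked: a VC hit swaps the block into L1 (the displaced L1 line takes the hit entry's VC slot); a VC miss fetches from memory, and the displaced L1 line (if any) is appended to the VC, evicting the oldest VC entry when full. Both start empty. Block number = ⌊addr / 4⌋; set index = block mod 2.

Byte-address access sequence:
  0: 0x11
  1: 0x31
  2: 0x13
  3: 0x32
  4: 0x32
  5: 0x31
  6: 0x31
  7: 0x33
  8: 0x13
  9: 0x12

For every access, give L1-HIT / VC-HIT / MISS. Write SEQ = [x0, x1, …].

0: 0x11 (blk 4, set 0) → MISS  vc=[]
1: 0x31 (blk 12, set 0) → MISS  vc=[4]
2: 0x13 (blk 4, set 0) → VC-HIT  vc=[12]
3: 0x32 (blk 12, set 0) → VC-HIT  vc=[4]
4: 0x32 (blk 12, set 0) → L1-HIT  vc=[4]
5: 0x31 (blk 12, set 0) → L1-HIT  vc=[4]
6: 0x31 (blk 12, set 0) → L1-HIT  vc=[4]
7: 0x33 (blk 12, set 0) → L1-HIT  vc=[4]
8: 0x13 (blk 4, set 0) → VC-HIT  vc=[12]
9: 0x12 (blk 4, set 0) → L1-HIT  vc=[12]

SEQ = [MISS, MISS, VC-HIT, VC-HIT, L1-HIT, L1-HIT, L1-HIT, L1-HIT, VC-HIT, L1-HIT]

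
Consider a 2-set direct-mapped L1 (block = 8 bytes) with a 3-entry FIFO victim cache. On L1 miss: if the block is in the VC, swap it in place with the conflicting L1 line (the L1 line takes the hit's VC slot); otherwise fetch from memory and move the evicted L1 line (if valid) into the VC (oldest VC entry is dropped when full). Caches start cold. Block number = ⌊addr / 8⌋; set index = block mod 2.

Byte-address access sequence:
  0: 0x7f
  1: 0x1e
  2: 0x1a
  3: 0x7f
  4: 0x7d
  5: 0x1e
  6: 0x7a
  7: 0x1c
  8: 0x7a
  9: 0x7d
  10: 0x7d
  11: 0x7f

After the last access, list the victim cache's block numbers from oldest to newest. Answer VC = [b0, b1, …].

VC = [3]

0: 0x7f (blk 15, set 1) → MISS  vc=[]
1: 0x1e (blk 3, set 1) → MISS  vc=[15]
2: 0x1a (blk 3, set 1) → L1-HIT  vc=[15]
3: 0x7f (blk 15, set 1) → VC-HIT  vc=[3]
4: 0x7d (blk 15, set 1) → L1-HIT  vc=[3]
5: 0x1e (blk 3, set 1) → VC-HIT  vc=[15]
6: 0x7a (blk 15, set 1) → VC-HIT  vc=[3]
7: 0x1c (blk 3, set 1) → VC-HIT  vc=[15]
8: 0x7a (blk 15, set 1) → VC-HIT  vc=[3]
9: 0x7d (blk 15, set 1) → L1-HIT  vc=[3]
10: 0x7d (blk 15, set 1) → L1-HIT  vc=[3]
11: 0x7f (blk 15, set 1) → L1-HIT  vc=[3]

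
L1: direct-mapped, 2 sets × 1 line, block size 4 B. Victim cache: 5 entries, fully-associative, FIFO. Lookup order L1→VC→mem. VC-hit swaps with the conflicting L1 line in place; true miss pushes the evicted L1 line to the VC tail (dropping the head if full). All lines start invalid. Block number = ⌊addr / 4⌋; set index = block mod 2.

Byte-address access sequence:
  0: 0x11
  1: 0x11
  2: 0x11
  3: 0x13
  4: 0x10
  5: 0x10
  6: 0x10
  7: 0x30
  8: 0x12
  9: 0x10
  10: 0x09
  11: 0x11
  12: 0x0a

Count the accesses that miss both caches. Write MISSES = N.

  [0] addr=0x11 blk=4 s=0: MISS | VC []
  [1] addr=0x11 blk=4 s=0: L1-HIT | VC []
  [2] addr=0x11 blk=4 s=0: L1-HIT | VC []
  [3] addr=0x13 blk=4 s=0: L1-HIT | VC []
  [4] addr=0x10 blk=4 s=0: L1-HIT | VC []
  [5] addr=0x10 blk=4 s=0: L1-HIT | VC []
  [6] addr=0x10 blk=4 s=0: L1-HIT | VC []
  [7] addr=0x30 blk=12 s=0: MISS | VC [4]
  [8] addr=0x12 blk=4 s=0: VC-HIT | VC [12]
  [9] addr=0x10 blk=4 s=0: L1-HIT | VC [12]
  [10] addr=0x9 blk=2 s=0: MISS | VC [12, 4]
  [11] addr=0x11 blk=4 s=0: VC-HIT | VC [12, 2]
  [12] addr=0xa blk=2 s=0: VC-HIT | VC [12, 4]

MISSES = 3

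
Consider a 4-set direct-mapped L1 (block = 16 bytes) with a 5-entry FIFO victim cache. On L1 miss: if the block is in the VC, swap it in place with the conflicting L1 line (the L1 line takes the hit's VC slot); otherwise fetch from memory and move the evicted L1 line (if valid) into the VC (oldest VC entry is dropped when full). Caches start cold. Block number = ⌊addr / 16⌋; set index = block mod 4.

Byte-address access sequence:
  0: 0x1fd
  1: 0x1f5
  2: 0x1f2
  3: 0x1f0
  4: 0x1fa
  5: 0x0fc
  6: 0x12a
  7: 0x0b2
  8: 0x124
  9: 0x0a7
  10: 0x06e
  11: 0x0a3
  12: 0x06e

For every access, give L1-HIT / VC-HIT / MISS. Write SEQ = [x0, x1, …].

0: 0x1fd (blk 31, set 3) → MISS  vc=[]
1: 0x1f5 (blk 31, set 3) → L1-HIT  vc=[]
2: 0x1f2 (blk 31, set 3) → L1-HIT  vc=[]
3: 0x1f0 (blk 31, set 3) → L1-HIT  vc=[]
4: 0x1fa (blk 31, set 3) → L1-HIT  vc=[]
5: 0xfc (blk 15, set 3) → MISS  vc=[31]
6: 0x12a (blk 18, set 2) → MISS  vc=[31]
7: 0xb2 (blk 11, set 3) → MISS  vc=[31, 15]
8: 0x124 (blk 18, set 2) → L1-HIT  vc=[31, 15]
9: 0xa7 (blk 10, set 2) → MISS  vc=[31, 15, 18]
10: 0x6e (blk 6, set 2) → MISS  vc=[31, 15, 18, 10]
11: 0xa3 (blk 10, set 2) → VC-HIT  vc=[31, 15, 18, 6]
12: 0x6e (blk 6, set 2) → VC-HIT  vc=[31, 15, 18, 10]

SEQ = [MISS, L1-HIT, L1-HIT, L1-HIT, L1-HIT, MISS, MISS, MISS, L1-HIT, MISS, MISS, VC-HIT, VC-HIT]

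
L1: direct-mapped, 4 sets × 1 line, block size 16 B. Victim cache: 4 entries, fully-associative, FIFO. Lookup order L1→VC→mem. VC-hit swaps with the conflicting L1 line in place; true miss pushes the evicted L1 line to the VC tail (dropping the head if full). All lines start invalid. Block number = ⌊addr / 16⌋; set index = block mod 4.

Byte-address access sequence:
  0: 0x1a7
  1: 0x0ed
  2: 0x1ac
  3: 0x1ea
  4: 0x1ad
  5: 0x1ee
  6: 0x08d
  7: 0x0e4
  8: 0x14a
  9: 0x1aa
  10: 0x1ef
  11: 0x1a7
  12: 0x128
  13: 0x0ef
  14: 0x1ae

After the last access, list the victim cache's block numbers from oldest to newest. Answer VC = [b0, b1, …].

  [0] addr=0x1a7 blk=26 s=2: MISS | VC []
  [1] addr=0xed blk=14 s=2: MISS | VC [26]
  [2] addr=0x1ac blk=26 s=2: VC-HIT | VC [14]
  [3] addr=0x1ea blk=30 s=2: MISS | VC [14, 26]
  [4] addr=0x1ad blk=26 s=2: VC-HIT | VC [14, 30]
  [5] addr=0x1ee blk=30 s=2: VC-HIT | VC [14, 26]
  [6] addr=0x8d blk=8 s=0: MISS | VC [14, 26]
  [7] addr=0xe4 blk=14 s=2: VC-HIT | VC [30, 26]
  [8] addr=0x14a blk=20 s=0: MISS | VC [30, 26, 8]
  [9] addr=0x1aa blk=26 s=2: VC-HIT | VC [30, 14, 8]
  [10] addr=0x1ef blk=30 s=2: VC-HIT | VC [26, 14, 8]
  [11] addr=0x1a7 blk=26 s=2: VC-HIT | VC [30, 14, 8]
  [12] addr=0x128 blk=18 s=2: MISS | VC [30, 14, 8, 26]
  [13] addr=0xef blk=14 s=2: VC-HIT | VC [30, 18, 8, 26]
  [14] addr=0x1ae blk=26 s=2: VC-HIT | VC [30, 18, 8, 14]

VC = [30, 18, 8, 14]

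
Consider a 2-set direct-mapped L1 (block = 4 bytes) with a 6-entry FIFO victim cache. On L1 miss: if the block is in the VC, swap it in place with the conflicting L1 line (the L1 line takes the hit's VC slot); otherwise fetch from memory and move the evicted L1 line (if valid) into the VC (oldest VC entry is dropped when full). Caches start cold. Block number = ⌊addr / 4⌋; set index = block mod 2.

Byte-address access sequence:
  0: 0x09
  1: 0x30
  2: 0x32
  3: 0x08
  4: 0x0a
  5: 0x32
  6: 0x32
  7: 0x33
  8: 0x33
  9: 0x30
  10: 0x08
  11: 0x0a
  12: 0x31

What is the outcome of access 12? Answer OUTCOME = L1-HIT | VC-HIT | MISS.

#0 0x9→b2/s0 MISS; vc=[]
#1 0x30→b12/s0 MISS; vc=[2]
#2 0x32→b12/s0 L1-HIT; vc=[2]
#3 0x8→b2/s0 VC-HIT; vc=[12]
#4 0xa→b2/s0 L1-HIT; vc=[12]
#5 0x32→b12/s0 VC-HIT; vc=[2]
#6 0x32→b12/s0 L1-HIT; vc=[2]
#7 0x33→b12/s0 L1-HIT; vc=[2]
#8 0x33→b12/s0 L1-HIT; vc=[2]
#9 0x30→b12/s0 L1-HIT; vc=[2]
#10 0x8→b2/s0 VC-HIT; vc=[12]
#11 0xa→b2/s0 L1-HIT; vc=[12]
#12 0x31→b12/s0 VC-HIT; vc=[2]

OUTCOME = VC-HIT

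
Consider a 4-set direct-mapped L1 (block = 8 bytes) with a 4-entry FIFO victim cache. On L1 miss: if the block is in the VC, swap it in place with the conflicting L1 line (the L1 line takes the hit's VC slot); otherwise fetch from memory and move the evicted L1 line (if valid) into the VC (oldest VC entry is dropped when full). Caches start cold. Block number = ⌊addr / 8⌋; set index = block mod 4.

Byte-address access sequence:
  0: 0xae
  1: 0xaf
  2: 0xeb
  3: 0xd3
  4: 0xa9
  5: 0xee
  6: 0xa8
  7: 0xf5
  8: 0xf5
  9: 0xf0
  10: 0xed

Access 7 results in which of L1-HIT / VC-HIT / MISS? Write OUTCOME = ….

  [0] addr=0xae blk=21 s=1: MISS | VC []
  [1] addr=0xaf blk=21 s=1: L1-HIT | VC []
  [2] addr=0xeb blk=29 s=1: MISS | VC [21]
  [3] addr=0xd3 blk=26 s=2: MISS | VC [21]
  [4] addr=0xa9 blk=21 s=1: VC-HIT | VC [29]
  [5] addr=0xee blk=29 s=1: VC-HIT | VC [21]
  [6] addr=0xa8 blk=21 s=1: VC-HIT | VC [29]
  [7] addr=0xf5 blk=30 s=2: MISS | VC [29, 26]
  [8] addr=0xf5 blk=30 s=2: L1-HIT | VC [29, 26]
  [9] addr=0xf0 blk=30 s=2: L1-HIT | VC [29, 26]
  [10] addr=0xed blk=29 s=1: VC-HIT | VC [21, 26]

OUTCOME = MISS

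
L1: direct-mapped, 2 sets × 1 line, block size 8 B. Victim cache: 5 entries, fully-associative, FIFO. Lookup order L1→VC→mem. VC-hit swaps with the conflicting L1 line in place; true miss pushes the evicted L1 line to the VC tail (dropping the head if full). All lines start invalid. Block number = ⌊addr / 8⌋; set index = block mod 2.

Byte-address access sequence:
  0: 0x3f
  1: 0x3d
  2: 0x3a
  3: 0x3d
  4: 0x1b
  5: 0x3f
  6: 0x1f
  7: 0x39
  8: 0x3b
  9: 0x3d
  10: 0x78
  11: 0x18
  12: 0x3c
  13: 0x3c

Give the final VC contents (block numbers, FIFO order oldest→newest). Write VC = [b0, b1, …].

  [0] addr=0x3f blk=7 s=1: MISS | VC []
  [1] addr=0x3d blk=7 s=1: L1-HIT | VC []
  [2] addr=0x3a blk=7 s=1: L1-HIT | VC []
  [3] addr=0x3d blk=7 s=1: L1-HIT | VC []
  [4] addr=0x1b blk=3 s=1: MISS | VC [7]
  [5] addr=0x3f blk=7 s=1: VC-HIT | VC [3]
  [6] addr=0x1f blk=3 s=1: VC-HIT | VC [7]
  [7] addr=0x39 blk=7 s=1: VC-HIT | VC [3]
  [8] addr=0x3b blk=7 s=1: L1-HIT | VC [3]
  [9] addr=0x3d blk=7 s=1: L1-HIT | VC [3]
  [10] addr=0x78 blk=15 s=1: MISS | VC [3, 7]
  [11] addr=0x18 blk=3 s=1: VC-HIT | VC [15, 7]
  [12] addr=0x3c blk=7 s=1: VC-HIT | VC [15, 3]
  [13] addr=0x3c blk=7 s=1: L1-HIT | VC [15, 3]

VC = [15, 3]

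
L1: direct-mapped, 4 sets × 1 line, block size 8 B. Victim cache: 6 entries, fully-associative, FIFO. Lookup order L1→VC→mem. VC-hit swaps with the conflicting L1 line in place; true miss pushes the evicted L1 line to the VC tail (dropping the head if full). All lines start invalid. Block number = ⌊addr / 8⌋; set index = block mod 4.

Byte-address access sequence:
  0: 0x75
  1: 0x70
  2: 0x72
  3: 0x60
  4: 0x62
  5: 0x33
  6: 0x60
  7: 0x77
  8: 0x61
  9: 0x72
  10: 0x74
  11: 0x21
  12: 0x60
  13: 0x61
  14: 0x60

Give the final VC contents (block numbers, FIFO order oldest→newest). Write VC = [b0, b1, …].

#0 0x75→b14/s2 MISS; vc=[]
#1 0x70→b14/s2 L1-HIT; vc=[]
#2 0x72→b14/s2 L1-HIT; vc=[]
#3 0x60→b12/s0 MISS; vc=[]
#4 0x62→b12/s0 L1-HIT; vc=[]
#5 0x33→b6/s2 MISS; vc=[14]
#6 0x60→b12/s0 L1-HIT; vc=[14]
#7 0x77→b14/s2 VC-HIT; vc=[6]
#8 0x61→b12/s0 L1-HIT; vc=[6]
#9 0x72→b14/s2 L1-HIT; vc=[6]
#10 0x74→b14/s2 L1-HIT; vc=[6]
#11 0x21→b4/s0 MISS; vc=[6,12]
#12 0x60→b12/s0 VC-HIT; vc=[6,4]
#13 0x61→b12/s0 L1-HIT; vc=[6,4]
#14 0x60→b12/s0 L1-HIT; vc=[6,4]

VC = [6, 4]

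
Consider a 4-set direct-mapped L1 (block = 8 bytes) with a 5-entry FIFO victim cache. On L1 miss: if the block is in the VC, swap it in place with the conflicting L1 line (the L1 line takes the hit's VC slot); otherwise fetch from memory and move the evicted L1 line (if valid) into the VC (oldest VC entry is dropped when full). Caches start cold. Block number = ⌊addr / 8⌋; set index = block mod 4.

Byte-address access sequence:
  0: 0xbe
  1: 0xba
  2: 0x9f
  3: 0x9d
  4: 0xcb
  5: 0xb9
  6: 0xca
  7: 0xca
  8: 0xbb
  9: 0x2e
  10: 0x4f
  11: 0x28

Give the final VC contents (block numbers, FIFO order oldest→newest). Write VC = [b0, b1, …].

0: 0xbe (blk 23, set 3) → MISS  vc=[]
1: 0xba (blk 23, set 3) → L1-HIT  vc=[]
2: 0x9f (blk 19, set 3) → MISS  vc=[23]
3: 0x9d (blk 19, set 3) → L1-HIT  vc=[23]
4: 0xcb (blk 25, set 1) → MISS  vc=[23]
5: 0xb9 (blk 23, set 3) → VC-HIT  vc=[19]
6: 0xca (blk 25, set 1) → L1-HIT  vc=[19]
7: 0xca (blk 25, set 1) → L1-HIT  vc=[19]
8: 0xbb (blk 23, set 3) → L1-HIT  vc=[19]
9: 0x2e (blk 5, set 1) → MISS  vc=[19, 25]
10: 0x4f (blk 9, set 1) → MISS  vc=[19, 25, 5]
11: 0x28 (blk 5, set 1) → VC-HIT  vc=[19, 25, 9]

VC = [19, 25, 9]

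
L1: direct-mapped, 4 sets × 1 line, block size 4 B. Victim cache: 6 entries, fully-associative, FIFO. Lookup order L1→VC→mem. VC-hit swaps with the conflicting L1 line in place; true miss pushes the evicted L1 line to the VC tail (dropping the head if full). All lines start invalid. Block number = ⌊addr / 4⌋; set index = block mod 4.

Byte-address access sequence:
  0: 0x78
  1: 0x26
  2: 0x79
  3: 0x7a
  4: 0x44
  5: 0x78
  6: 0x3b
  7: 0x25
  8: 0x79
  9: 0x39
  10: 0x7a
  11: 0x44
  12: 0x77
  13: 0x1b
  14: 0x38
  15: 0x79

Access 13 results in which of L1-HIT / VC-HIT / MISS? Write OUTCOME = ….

#0 0x78→b30/s2 MISS; vc=[]
#1 0x26→b9/s1 MISS; vc=[]
#2 0x79→b30/s2 L1-HIT; vc=[]
#3 0x7a→b30/s2 L1-HIT; vc=[]
#4 0x44→b17/s1 MISS; vc=[9]
#5 0x78→b30/s2 L1-HIT; vc=[9]
#6 0x3b→b14/s2 MISS; vc=[9,30]
#7 0x25→b9/s1 VC-HIT; vc=[17,30]
#8 0x79→b30/s2 VC-HIT; vc=[17,14]
#9 0x39→b14/s2 VC-HIT; vc=[17,30]
#10 0x7a→b30/s2 VC-HIT; vc=[17,14]
#11 0x44→b17/s1 VC-HIT; vc=[9,14]
#12 0x77→b29/s1 MISS; vc=[9,14,17]
#13 0x1b→b6/s2 MISS; vc=[9,14,17,30]
#14 0x38→b14/s2 VC-HIT; vc=[9,6,17,30]
#15 0x79→b30/s2 VC-HIT; vc=[9,6,17,14]

OUTCOME = MISS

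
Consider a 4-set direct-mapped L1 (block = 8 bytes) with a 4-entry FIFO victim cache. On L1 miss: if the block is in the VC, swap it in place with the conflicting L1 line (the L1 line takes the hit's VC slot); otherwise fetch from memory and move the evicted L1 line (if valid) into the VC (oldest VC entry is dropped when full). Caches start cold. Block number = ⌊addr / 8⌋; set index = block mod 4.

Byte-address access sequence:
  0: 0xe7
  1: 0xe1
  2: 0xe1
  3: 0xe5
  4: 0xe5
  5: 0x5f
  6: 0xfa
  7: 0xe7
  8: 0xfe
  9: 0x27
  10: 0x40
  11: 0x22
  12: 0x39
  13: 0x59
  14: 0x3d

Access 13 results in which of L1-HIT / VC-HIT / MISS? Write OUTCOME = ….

OUTCOME = VC-HIT

0: 0xe7 (blk 28, set 0) → MISS  vc=[]
1: 0xe1 (blk 28, set 0) → L1-HIT  vc=[]
2: 0xe1 (blk 28, set 0) → L1-HIT  vc=[]
3: 0xe5 (blk 28, set 0) → L1-HIT  vc=[]
4: 0xe5 (blk 28, set 0) → L1-HIT  vc=[]
5: 0x5f (blk 11, set 3) → MISS  vc=[]
6: 0xfa (blk 31, set 3) → MISS  vc=[11]
7: 0xe7 (blk 28, set 0) → L1-HIT  vc=[11]
8: 0xfe (blk 31, set 3) → L1-HIT  vc=[11]
9: 0x27 (blk 4, set 0) → MISS  vc=[11, 28]
10: 0x40 (blk 8, set 0) → MISS  vc=[11, 28, 4]
11: 0x22 (blk 4, set 0) → VC-HIT  vc=[11, 28, 8]
12: 0x39 (blk 7, set 3) → MISS  vc=[11, 28, 8, 31]
13: 0x59 (blk 11, set 3) → VC-HIT  vc=[7, 28, 8, 31]
14: 0x3d (blk 7, set 3) → VC-HIT  vc=[11, 28, 8, 31]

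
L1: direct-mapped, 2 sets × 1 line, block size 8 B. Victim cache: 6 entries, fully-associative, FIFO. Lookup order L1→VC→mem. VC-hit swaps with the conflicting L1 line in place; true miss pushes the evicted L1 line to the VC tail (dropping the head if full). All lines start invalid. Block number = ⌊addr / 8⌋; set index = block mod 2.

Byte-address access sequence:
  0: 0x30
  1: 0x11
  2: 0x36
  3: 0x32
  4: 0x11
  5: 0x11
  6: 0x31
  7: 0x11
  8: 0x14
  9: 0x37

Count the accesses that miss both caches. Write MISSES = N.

  [0] addr=0x30 blk=6 s=0: MISS | VC []
  [1] addr=0x11 blk=2 s=0: MISS | VC [6]
  [2] addr=0x36 blk=6 s=0: VC-HIT | VC [2]
  [3] addr=0x32 blk=6 s=0: L1-HIT | VC [2]
  [4] addr=0x11 blk=2 s=0: VC-HIT | VC [6]
  [5] addr=0x11 blk=2 s=0: L1-HIT | VC [6]
  [6] addr=0x31 blk=6 s=0: VC-HIT | VC [2]
  [7] addr=0x11 blk=2 s=0: VC-HIT | VC [6]
  [8] addr=0x14 blk=2 s=0: L1-HIT | VC [6]
  [9] addr=0x37 blk=6 s=0: VC-HIT | VC [2]

MISSES = 2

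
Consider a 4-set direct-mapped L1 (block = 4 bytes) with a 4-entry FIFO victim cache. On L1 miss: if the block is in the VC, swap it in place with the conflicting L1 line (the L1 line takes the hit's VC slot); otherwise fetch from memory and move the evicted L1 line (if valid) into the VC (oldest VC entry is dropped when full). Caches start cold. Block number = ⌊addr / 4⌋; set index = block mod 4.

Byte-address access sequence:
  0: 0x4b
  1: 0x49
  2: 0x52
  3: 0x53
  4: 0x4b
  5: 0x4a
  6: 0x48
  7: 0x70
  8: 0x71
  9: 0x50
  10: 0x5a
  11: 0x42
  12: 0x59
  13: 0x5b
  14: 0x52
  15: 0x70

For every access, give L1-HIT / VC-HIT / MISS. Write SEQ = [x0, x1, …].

  [0] addr=0x4b blk=18 s=2: MISS | VC []
  [1] addr=0x49 blk=18 s=2: L1-HIT | VC []
  [2] addr=0x52 blk=20 s=0: MISS | VC []
  [3] addr=0x53 blk=20 s=0: L1-HIT | VC []
  [4] addr=0x4b blk=18 s=2: L1-HIT | VC []
  [5] addr=0x4a blk=18 s=2: L1-HIT | VC []
  [6] addr=0x48 blk=18 s=2: L1-HIT | VC []
  [7] addr=0x70 blk=28 s=0: MISS | VC [20]
  [8] addr=0x71 blk=28 s=0: L1-HIT | VC [20]
  [9] addr=0x50 blk=20 s=0: VC-HIT | VC [28]
  [10] addr=0x5a blk=22 s=2: MISS | VC [28, 18]
  [11] addr=0x42 blk=16 s=0: MISS | VC [28, 18, 20]
  [12] addr=0x59 blk=22 s=2: L1-HIT | VC [28, 18, 20]
  [13] addr=0x5b blk=22 s=2: L1-HIT | VC [28, 18, 20]
  [14] addr=0x52 blk=20 s=0: VC-HIT | VC [28, 18, 16]
  [15] addr=0x70 blk=28 s=0: VC-HIT | VC [20, 18, 16]

SEQ = [MISS, L1-HIT, MISS, L1-HIT, L1-HIT, L1-HIT, L1-HIT, MISS, L1-HIT, VC-HIT, MISS, MISS, L1-HIT, L1-HIT, VC-HIT, VC-HIT]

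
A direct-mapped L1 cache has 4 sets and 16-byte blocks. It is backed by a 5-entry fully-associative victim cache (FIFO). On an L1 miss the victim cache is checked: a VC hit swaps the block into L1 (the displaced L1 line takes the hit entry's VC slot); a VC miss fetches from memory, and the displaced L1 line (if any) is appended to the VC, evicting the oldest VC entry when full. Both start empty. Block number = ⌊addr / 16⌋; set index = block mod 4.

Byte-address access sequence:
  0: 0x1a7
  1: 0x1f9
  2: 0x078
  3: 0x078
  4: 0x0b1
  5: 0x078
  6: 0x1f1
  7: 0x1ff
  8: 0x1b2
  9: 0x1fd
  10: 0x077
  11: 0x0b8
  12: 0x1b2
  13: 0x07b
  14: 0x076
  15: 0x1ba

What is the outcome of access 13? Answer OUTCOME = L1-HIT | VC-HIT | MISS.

OUTCOME = VC-HIT

  [0] addr=0x1a7 blk=26 s=2: MISS | VC []
  [1] addr=0x1f9 blk=31 s=3: MISS | VC []
  [2] addr=0x78 blk=7 s=3: MISS | VC [31]
  [3] addr=0x78 blk=7 s=3: L1-HIT | VC [31]
  [4] addr=0xb1 blk=11 s=3: MISS | VC [31, 7]
  [5] addr=0x78 blk=7 s=3: VC-HIT | VC [31, 11]
  [6] addr=0x1f1 blk=31 s=3: VC-HIT | VC [7, 11]
  [7] addr=0x1ff blk=31 s=3: L1-HIT | VC [7, 11]
  [8] addr=0x1b2 blk=27 s=3: MISS | VC [7, 11, 31]
  [9] addr=0x1fd blk=31 s=3: VC-HIT | VC [7, 11, 27]
  [10] addr=0x77 blk=7 s=3: VC-HIT | VC [31, 11, 27]
  [11] addr=0xb8 blk=11 s=3: VC-HIT | VC [31, 7, 27]
  [12] addr=0x1b2 blk=27 s=3: VC-HIT | VC [31, 7, 11]
  [13] addr=0x7b blk=7 s=3: VC-HIT | VC [31, 27, 11]
  [14] addr=0x76 blk=7 s=3: L1-HIT | VC [31, 27, 11]
  [15] addr=0x1ba blk=27 s=3: VC-HIT | VC [31, 7, 11]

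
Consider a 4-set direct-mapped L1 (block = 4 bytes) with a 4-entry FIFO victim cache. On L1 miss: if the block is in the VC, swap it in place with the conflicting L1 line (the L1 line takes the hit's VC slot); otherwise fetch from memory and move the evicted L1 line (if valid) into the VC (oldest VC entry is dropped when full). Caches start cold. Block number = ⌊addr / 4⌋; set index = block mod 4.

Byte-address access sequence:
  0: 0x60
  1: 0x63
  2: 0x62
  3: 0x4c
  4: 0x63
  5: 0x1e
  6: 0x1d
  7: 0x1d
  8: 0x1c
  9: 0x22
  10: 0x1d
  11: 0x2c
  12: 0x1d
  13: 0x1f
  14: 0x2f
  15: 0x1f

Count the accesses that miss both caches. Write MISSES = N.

  [0] addr=0x60 blk=24 s=0: MISS | VC []
  [1] addr=0x63 blk=24 s=0: L1-HIT | VC []
  [2] addr=0x62 blk=24 s=0: L1-HIT | VC []
  [3] addr=0x4c blk=19 s=3: MISS | VC []
  [4] addr=0x63 blk=24 s=0: L1-HIT | VC []
  [5] addr=0x1e blk=7 s=3: MISS | VC [19]
  [6] addr=0x1d blk=7 s=3: L1-HIT | VC [19]
  [7] addr=0x1d blk=7 s=3: L1-HIT | VC [19]
  [8] addr=0x1c blk=7 s=3: L1-HIT | VC [19]
  [9] addr=0x22 blk=8 s=0: MISS | VC [19, 24]
  [10] addr=0x1d blk=7 s=3: L1-HIT | VC [19, 24]
  [11] addr=0x2c blk=11 s=3: MISS | VC [19, 24, 7]
  [12] addr=0x1d blk=7 s=3: VC-HIT | VC [19, 24, 11]
  [13] addr=0x1f blk=7 s=3: L1-HIT | VC [19, 24, 11]
  [14] addr=0x2f blk=11 s=3: VC-HIT | VC [19, 24, 7]
  [15] addr=0x1f blk=7 s=3: VC-HIT | VC [19, 24, 11]

MISSES = 5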